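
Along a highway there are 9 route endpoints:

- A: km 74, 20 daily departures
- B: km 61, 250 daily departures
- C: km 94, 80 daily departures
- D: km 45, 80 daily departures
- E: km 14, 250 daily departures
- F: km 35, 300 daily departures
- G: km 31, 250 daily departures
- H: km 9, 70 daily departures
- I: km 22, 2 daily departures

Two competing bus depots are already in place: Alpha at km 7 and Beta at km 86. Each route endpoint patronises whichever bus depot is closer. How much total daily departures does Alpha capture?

952

The indifferent point is the midpoint (7+86)/2 = 46.5; route endpoints left of it (closer to Alpha at 7) go to Alpha, those right go to Beta.
  H at 9 (w=70) → Alpha
  E at 14 (w=250) → Alpha
  I at 22 (w=2) → Alpha
  G at 31 (w=250) → Alpha
  F at 35 (w=300) → Alpha
  D at 45 (w=80) → Alpha
  B at 61 (w=250) → Beta
  A at 74 (w=20) → Beta
  C at 94 (w=80) → Beta
Alpha captures 952; Beta captures 350.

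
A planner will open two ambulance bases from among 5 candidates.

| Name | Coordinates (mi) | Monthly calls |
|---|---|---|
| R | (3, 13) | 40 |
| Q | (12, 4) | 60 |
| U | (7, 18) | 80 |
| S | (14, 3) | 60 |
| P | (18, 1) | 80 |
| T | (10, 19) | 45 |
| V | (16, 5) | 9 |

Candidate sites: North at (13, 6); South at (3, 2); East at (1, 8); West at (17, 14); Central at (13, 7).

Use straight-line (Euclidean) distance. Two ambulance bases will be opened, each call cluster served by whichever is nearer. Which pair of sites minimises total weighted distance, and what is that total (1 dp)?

Evaluate every pair (each demand assigned to the nearer of the two):
  {North, West}: total = 2655.0
  {North, East}: total = 2666.8
  {East, Central}: total = 2799.4
  {West, Central}: total = 2809.6
  {North, Central}: total = 2943.5
  {North, South}: total = 3031.7
  {South, Central}: total = 3093.4
  {East, West}: total = 3943.6
  {South, West}: total = 4029.2
  {South, East}: total = 4326.6
Best pair: {North, West} with total 2655.0.

{North, West}, total 2655.0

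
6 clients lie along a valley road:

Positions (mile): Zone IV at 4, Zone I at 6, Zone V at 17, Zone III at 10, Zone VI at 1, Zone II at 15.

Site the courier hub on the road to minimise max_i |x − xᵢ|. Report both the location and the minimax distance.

The 1-center on a line is the midpoint of the two extreme points: leftmost at 1, rightmost at 17.
Optimal location = (1 + 17)/2 = 9; maximum distance = (17 − 1)/2 = 8.

location 9, max distance 8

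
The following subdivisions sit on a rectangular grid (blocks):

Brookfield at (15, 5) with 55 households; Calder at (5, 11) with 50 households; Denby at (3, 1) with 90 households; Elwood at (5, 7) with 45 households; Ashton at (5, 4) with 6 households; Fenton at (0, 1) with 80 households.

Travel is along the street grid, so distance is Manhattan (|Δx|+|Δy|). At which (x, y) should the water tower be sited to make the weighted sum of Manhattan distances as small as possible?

Manhattan distance separates: Σwᵢ(|x−xᵢ|+|y−yᵢ|) = Σwᵢ|x−xᵢ| + Σwᵢ|y−yᵢ|, so x and y are optimised independently as 1-D weighted medians.
Total weight W = 326; half = 163.
x-coordinate, sorted with cumulative weight:
  x=0 (Fenton, w=80) cum 80
  x=3 (Denby, w=90) cum 170  ← median
  x=5 (Calder, w=50) cum 220
  x=5 (Elwood, w=45) cum 265
  x=5 (Ashton, w=6) cum 271
  x=15 (Brookfield, w=55) cum 326
⇒ x* = 3
y-coordinate, sorted with cumulative weight:
  y=1 (Denby, w=90) cum 90
  y=1 (Fenton, w=80) cum 170  ← median
  y=4 (Ashton, w=6) cum 176
  y=5 (Brookfield, w=55) cum 231
  y=7 (Elwood, w=45) cum 276
  y=11 (Calder, w=50) cum 326
⇒ y* = 1

(3, 1)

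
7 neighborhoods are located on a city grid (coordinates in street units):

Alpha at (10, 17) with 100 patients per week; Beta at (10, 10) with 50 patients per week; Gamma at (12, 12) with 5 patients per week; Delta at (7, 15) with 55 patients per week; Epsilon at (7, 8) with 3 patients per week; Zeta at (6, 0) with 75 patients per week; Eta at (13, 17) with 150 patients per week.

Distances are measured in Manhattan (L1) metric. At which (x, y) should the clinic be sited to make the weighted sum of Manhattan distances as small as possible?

(10, 17)

Manhattan distance separates: Σwᵢ(|x−xᵢ|+|y−yᵢ|) = Σwᵢ|x−xᵢ| + Σwᵢ|y−yᵢ|, so x and y are optimised independently as 1-D weighted medians.
Total weight W = 438; half = 219.
x-coordinate, sorted with cumulative weight:
  x=6 (Zeta, w=75) cum 75
  x=7 (Delta, w=55) cum 130
  x=7 (Epsilon, w=3) cum 133
  x=10 (Alpha, w=100) cum 233  ← median
  x=10 (Beta, w=50) cum 283
  x=12 (Gamma, w=5) cum 288
  x=13 (Eta, w=150) cum 438
⇒ x* = 10
y-coordinate, sorted with cumulative weight:
  y=0 (Zeta, w=75) cum 75
  y=8 (Epsilon, w=3) cum 78
  y=10 (Beta, w=50) cum 128
  y=12 (Gamma, w=5) cum 133
  y=15 (Delta, w=55) cum 188
  y=17 (Alpha, w=100) cum 288  ← median
  y=17 (Eta, w=150) cum 438
⇒ y* = 17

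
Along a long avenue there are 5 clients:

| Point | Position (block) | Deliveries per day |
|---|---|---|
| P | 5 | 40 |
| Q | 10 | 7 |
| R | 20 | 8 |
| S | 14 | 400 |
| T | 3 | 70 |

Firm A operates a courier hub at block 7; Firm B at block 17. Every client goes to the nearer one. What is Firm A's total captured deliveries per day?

The indifferent point is the midpoint (7+17)/2 = 12; clients left of it (closer to Firm A at 7) go to Firm A, those right go to Firm B.
  T at 3 (w=70) → Firm A
  P at 5 (w=40) → Firm A
  Q at 10 (w=7) → Firm A
  S at 14 (w=400) → Firm B
  R at 20 (w=8) → Firm B
Firm A captures 117; Firm B captures 408.

117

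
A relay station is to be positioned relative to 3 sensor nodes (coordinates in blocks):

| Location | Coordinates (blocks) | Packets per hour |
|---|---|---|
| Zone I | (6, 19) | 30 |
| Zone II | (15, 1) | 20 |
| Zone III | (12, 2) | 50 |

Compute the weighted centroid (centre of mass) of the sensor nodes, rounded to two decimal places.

(10.80, 6.90)

The minimiser of Σwᵢ‖p−pᵢ‖² is the weighted centroid p* = (Σwᵢpᵢ)/(Σwᵢ).
Σwᵢ = 100.
Σwᵢxᵢ = 30·6 + 20·15 + 50·12 = 1080.
Σwᵢyᵢ = 30·19 + 20·1 + 50·2 = 690.
x* = 1080/100 = 10.80, y* = 690/100 = 6.90.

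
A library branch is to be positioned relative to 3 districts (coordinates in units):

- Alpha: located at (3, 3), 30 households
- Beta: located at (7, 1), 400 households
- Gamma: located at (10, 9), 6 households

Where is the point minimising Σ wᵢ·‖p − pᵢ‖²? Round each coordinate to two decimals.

(6.77, 1.25)

The minimiser of Σwᵢ‖p−pᵢ‖² is the weighted centroid p* = (Σwᵢpᵢ)/(Σwᵢ).
Σwᵢ = 436.
Σwᵢxᵢ = 30·3 + 400·7 + 6·10 = 2950.
Σwᵢyᵢ = 30·3 + 400·1 + 6·9 = 544.
x* = 2950/436 = 6.77, y* = 544/436 = 1.25.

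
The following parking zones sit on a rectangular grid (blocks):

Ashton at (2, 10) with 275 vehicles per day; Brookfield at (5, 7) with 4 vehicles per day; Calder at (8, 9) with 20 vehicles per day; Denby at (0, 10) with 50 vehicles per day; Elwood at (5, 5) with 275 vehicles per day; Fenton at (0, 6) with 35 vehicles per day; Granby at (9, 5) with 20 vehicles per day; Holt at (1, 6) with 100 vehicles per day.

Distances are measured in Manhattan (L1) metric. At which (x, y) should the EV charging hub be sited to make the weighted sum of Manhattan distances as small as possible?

(2, 6)

Manhattan distance separates: Σwᵢ(|x−xᵢ|+|y−yᵢ|) = Σwᵢ|x−xᵢ| + Σwᵢ|y−yᵢ|, so x and y are optimised independently as 1-D weighted medians.
Total weight W = 779; half = 389.5.
x-coordinate, sorted with cumulative weight:
  x=0 (Denby, w=50) cum 50
  x=0 (Fenton, w=35) cum 85
  x=1 (Holt, w=100) cum 185
  x=2 (Ashton, w=275) cum 460  ← median
  x=5 (Brookfield, w=4) cum 464
  x=5 (Elwood, w=275) cum 739
  x=8 (Calder, w=20) cum 759
  x=9 (Granby, w=20) cum 779
⇒ x* = 2
y-coordinate, sorted with cumulative weight:
  y=5 (Elwood, w=275) cum 275
  y=5 (Granby, w=20) cum 295
  y=6 (Fenton, w=35) cum 330
  y=6 (Holt, w=100) cum 430  ← median
  y=7 (Brookfield, w=4) cum 434
  y=9 (Calder, w=20) cum 454
  y=10 (Ashton, w=275) cum 729
  y=10 (Denby, w=50) cum 779
⇒ y* = 6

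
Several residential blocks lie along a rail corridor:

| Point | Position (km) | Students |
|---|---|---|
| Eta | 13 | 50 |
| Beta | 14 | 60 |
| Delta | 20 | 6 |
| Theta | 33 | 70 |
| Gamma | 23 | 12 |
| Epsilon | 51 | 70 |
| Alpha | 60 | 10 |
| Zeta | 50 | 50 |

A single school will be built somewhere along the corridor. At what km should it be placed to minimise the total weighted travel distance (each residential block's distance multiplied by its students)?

For a sum of weighted absolute distances on a line, the optimum is the weighted median (not the mean). Total weight W = 328; half-weight = 164.
Sort by position and accumulate weight:
  km 13 (Eta, w=50) → cum 50
  km 14 (Beta, w=60) → cum 110
  km 20 (Delta, w=6) → cum 116
  km 23 (Gamma, w=12) → cum 128
  km 33 (Theta, w=70) → cum 198  ≥ 164 → median here
  km 50 (Zeta, w=50) → cum 248
  km 51 (Epsilon, w=70) → cum 318
  km 60 (Alpha, w=10) → cum 328
Optimal location: km 33.

x = 33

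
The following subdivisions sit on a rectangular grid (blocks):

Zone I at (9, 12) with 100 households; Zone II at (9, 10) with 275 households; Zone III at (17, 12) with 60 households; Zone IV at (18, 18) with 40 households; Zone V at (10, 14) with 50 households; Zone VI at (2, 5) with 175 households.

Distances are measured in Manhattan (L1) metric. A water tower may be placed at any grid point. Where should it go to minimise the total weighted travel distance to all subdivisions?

Manhattan distance separates: Σwᵢ(|x−xᵢ|+|y−yᵢ|) = Σwᵢ|x−xᵢ| + Σwᵢ|y−yᵢ|, so x and y are optimised independently as 1-D weighted medians.
Total weight W = 700; half = 350.
x-coordinate, sorted with cumulative weight:
  x=2 (Zone VI, w=175) cum 175
  x=9 (Zone I, w=100) cum 275
  x=9 (Zone II, w=275) cum 550  ← median
  x=10 (Zone V, w=50) cum 600
  x=17 (Zone III, w=60) cum 660
  x=18 (Zone IV, w=40) cum 700
⇒ x* = 9
y-coordinate, sorted with cumulative weight:
  y=5 (Zone VI, w=175) cum 175
  y=10 (Zone II, w=275) cum 450  ← median
  y=12 (Zone I, w=100) cum 550
  y=12 (Zone III, w=60) cum 610
  y=14 (Zone V, w=50) cum 660
  y=18 (Zone IV, w=40) cum 700
⇒ y* = 10

(9, 10)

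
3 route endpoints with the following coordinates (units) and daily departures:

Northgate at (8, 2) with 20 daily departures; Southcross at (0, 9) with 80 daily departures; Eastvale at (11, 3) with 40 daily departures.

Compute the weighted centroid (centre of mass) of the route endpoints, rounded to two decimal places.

(4.29, 6.29)

The minimiser of Σwᵢ‖p−pᵢ‖² is the weighted centroid p* = (Σwᵢpᵢ)/(Σwᵢ).
Σwᵢ = 140.
Σwᵢxᵢ = 20·8 + 80·0 + 40·11 = 600.
Σwᵢyᵢ = 20·2 + 80·9 + 40·3 = 880.
x* = 600/140 = 4.29, y* = 880/140 = 6.29.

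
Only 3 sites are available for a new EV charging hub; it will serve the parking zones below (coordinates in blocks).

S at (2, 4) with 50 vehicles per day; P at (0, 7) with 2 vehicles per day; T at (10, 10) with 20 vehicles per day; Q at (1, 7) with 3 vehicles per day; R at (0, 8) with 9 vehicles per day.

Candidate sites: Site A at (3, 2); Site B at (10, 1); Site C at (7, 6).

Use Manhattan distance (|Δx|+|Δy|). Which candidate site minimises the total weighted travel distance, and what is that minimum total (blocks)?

Total weighted distance at each candidate:
  Site A (3, 2): total = 568
  Site B (10, 1): total = 960
  Site C (7, 6): total = 608
Minimum is at Site A with total 568 blocks.

Site A, total 568 blocks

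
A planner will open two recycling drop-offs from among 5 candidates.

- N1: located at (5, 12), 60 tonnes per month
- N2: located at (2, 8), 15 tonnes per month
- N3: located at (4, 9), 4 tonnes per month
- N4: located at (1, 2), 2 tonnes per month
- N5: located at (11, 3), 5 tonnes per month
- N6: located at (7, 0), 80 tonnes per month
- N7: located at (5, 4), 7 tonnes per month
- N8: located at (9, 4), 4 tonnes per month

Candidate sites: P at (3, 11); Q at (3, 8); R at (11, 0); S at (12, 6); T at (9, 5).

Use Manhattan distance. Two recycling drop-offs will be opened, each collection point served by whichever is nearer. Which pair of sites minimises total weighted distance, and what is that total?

{P, R}, total 696

Evaluate every pair (each demand assigned to the nearer of the two):
  {P, R}: total = 696
  {Q, R}: total = 800
  {P, T}: total = 893
  {Q, T}: total = 1018
  {R, T}: total = 1242
  {P, S}: total = 1257
  {P, Q}: total = 1326
  {Q, S}: total = 1361
  {R, S}: total = 1446
  {S, T}: total = 1487
Best pair: {P, R} with total 696.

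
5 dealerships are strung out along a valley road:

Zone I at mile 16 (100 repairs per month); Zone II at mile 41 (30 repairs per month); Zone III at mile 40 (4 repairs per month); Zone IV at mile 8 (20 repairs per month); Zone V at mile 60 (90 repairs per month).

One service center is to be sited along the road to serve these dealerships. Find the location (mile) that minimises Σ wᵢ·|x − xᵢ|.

x = 40

For a sum of weighted absolute distances on a line, the optimum is the weighted median (not the mean). Total weight W = 244; half-weight = 122.
Sort by position and accumulate weight:
  mile 8 (Zone IV, w=20) → cum 20
  mile 16 (Zone I, w=100) → cum 120
  mile 40 (Zone III, w=4) → cum 124  ≥ 122 → median here
  mile 41 (Zone II, w=30) → cum 154
  mile 60 (Zone V, w=90) → cum 244
Optimal location: mile 40.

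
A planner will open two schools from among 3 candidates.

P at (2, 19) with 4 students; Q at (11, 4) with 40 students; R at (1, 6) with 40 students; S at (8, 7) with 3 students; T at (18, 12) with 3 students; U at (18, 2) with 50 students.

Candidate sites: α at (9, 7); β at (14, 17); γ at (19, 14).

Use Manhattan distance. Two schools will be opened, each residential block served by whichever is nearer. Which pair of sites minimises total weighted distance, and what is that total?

{α, γ}, total 1298

Evaluate every pair (each demand assigned to the nearer of the two):
  {α, γ}: total = 1298
  {α, β}: total = 1346
  {β, γ}: total = 2363
Best pair: {α, γ} with total 1298.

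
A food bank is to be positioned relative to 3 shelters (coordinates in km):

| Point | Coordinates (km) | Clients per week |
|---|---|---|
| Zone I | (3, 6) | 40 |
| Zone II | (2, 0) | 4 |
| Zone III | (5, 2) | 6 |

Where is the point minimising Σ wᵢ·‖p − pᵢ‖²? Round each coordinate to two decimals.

(3.16, 5.04)

The minimiser of Σwᵢ‖p−pᵢ‖² is the weighted centroid p* = (Σwᵢpᵢ)/(Σwᵢ).
Σwᵢ = 50.
Σwᵢxᵢ = 40·3 + 4·2 + 6·5 = 158.
Σwᵢyᵢ = 40·6 + 4·0 + 6·2 = 252.
x* = 158/50 = 3.16, y* = 252/50 = 5.04.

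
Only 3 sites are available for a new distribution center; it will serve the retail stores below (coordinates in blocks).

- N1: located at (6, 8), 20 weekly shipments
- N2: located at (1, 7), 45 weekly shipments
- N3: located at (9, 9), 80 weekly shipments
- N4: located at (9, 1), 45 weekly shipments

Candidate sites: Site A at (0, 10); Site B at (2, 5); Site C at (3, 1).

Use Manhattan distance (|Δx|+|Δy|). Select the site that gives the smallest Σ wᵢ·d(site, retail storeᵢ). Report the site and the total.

Site B, total 1650 blocks

Total weighted distance at each candidate:
  Site A (0, 10): total = 1950
  Site B (2, 5): total = 1650
  Site C (3, 1): total = 1950
Minimum is at Site B with total 1650 blocks.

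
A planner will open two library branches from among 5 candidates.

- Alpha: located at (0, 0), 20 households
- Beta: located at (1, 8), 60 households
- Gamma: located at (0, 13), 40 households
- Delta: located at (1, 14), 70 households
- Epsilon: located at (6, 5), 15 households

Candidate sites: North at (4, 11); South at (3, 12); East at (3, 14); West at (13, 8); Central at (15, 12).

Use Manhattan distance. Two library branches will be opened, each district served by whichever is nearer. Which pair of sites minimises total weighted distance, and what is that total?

{North, East}, total 1080

Evaluate every pair (each demand assigned to the nearer of the two):
  {North, East}: total = 1080
  {South, East}: total = 1110
  {North, South}: total = 1220
  {South, West}: total = 1250
  {South, Central}: total = 1250
  {East, West}: total = 1270
  {East, Central}: total = 1300
  {North, West}: total = 1440
  {North, Central}: total = 1440
  {West, Central}: total = 3050
Best pair: {North, East} with total 1080.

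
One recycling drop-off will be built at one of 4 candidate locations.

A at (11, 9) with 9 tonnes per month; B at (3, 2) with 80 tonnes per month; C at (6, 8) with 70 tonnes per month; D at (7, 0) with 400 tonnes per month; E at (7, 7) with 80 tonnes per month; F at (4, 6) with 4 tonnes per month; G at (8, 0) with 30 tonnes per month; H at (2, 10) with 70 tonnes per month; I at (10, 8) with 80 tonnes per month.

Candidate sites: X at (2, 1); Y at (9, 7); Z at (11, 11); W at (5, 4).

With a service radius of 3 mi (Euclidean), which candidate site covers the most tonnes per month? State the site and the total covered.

Coverage radius r = 3 mi; a point is covered iff (Δx)²+(Δy)² ≤ 3² = 9.
  X (2, 1): covers {B} → 80
  Y (9, 7): covers {A, E, I} → 169
  Z (11, 11): covers {A} → 9
  W (5, 4): covers {B, F} → 84
Maximum coverage at Y: 169 tonnes per month.

Y, covering 169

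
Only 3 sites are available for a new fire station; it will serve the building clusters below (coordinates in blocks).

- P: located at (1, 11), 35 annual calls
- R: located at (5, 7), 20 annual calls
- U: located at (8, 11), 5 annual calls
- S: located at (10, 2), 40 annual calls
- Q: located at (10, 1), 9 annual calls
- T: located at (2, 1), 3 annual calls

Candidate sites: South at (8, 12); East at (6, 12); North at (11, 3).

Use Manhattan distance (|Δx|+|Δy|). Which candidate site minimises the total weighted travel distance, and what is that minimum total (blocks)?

Total weighted distance at each candidate:
  South (8, 12): total = 1093
  East (6, 12): total = 1085
  North (11, 3): total = 1025
Minimum is at North with total 1025 blocks.

North, total 1025 blocks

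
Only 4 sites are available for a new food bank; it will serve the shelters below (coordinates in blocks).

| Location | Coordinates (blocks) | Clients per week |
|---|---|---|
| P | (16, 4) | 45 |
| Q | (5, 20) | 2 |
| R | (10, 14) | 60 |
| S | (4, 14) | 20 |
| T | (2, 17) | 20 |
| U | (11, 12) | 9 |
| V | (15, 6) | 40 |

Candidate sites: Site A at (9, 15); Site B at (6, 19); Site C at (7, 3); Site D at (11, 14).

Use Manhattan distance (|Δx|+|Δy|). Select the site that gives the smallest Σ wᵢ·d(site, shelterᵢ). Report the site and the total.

Total weighted distance at each candidate:
  Site A (9, 15): total = 1893
  Site B (6, 19): total = 2917
  Site C (7, 3): total = 2545
  Site D (11, 14): total = 1637
Minimum is at Site D with total 1637 blocks.

Site D, total 1637 blocks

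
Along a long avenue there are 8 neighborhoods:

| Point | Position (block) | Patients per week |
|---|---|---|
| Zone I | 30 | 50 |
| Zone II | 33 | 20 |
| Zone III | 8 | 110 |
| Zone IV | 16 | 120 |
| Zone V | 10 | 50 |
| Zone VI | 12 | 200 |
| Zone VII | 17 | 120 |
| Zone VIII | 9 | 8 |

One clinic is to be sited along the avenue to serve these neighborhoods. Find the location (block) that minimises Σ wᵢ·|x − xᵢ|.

For a sum of weighted absolute distances on a line, the optimum is the weighted median (not the mean). Total weight W = 678; half-weight = 339.
Sort by position and accumulate weight:
  block 8 (Zone III, w=110) → cum 110
  block 9 (Zone VIII, w=8) → cum 118
  block 10 (Zone V, w=50) → cum 168
  block 12 (Zone VI, w=200) → cum 368  ≥ 339 → median here
  block 16 (Zone IV, w=120) → cum 488
  block 17 (Zone VII, w=120) → cum 608
  block 30 (Zone I, w=50) → cum 658
  block 33 (Zone II, w=20) → cum 678
Optimal location: block 12.

x = 12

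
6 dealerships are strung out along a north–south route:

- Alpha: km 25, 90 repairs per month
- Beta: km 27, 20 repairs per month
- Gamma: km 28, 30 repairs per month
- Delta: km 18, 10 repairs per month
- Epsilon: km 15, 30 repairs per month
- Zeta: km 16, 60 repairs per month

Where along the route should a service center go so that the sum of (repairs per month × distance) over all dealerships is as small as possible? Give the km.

For a sum of weighted absolute distances on a line, the optimum is the weighted median (not the mean). Total weight W = 240; half-weight = 120.
Sort by position and accumulate weight:
  km 15 (Epsilon, w=30) → cum 30
  km 16 (Zeta, w=60) → cum 90
  km 18 (Delta, w=10) → cum 100
  km 25 (Alpha, w=90) → cum 190  ≥ 120 → median here
  km 27 (Beta, w=20) → cum 210
  km 28 (Gamma, w=30) → cum 240
Optimal location: km 25.

x = 25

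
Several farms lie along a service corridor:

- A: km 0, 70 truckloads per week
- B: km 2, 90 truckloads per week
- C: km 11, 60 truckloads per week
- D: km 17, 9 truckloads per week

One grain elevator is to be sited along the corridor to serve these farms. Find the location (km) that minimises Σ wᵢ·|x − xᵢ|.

For a sum of weighted absolute distances on a line, the optimum is the weighted median (not the mean). Total weight W = 229; half-weight = 114.5.
Sort by position and accumulate weight:
  km 0 (A, w=70) → cum 70
  km 2 (B, w=90) → cum 160  ≥ 114.5 → median here
  km 11 (C, w=60) → cum 220
  km 17 (D, w=9) → cum 229
Optimal location: km 2.

x = 2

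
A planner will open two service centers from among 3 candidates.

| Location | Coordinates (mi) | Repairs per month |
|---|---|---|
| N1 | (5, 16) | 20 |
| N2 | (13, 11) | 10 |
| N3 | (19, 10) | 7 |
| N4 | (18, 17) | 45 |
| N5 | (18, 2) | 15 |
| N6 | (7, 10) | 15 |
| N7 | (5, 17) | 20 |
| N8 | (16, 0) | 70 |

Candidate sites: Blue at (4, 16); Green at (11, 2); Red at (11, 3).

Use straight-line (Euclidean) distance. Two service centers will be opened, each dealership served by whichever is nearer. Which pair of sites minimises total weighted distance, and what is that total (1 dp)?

{Blue, Green}, total 1433.9

Evaluate every pair (each demand assigned to the nearer of the two):
  {Blue, Green}: total = 1433.9
  {Blue, Red}: total = 1451.6
  {Green, Red}: total = 2055.1
Best pair: {Blue, Green} with total 1433.9.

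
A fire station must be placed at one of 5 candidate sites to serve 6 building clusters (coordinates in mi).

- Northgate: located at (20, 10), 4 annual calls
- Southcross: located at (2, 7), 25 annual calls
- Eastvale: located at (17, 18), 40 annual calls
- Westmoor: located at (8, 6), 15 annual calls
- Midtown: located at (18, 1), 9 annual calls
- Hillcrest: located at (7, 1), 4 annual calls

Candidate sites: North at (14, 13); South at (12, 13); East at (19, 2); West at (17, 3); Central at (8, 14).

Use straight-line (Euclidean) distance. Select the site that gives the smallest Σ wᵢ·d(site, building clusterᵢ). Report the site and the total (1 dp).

South, total 902.2 mi

Total weighted distance at each candidate:
  North (14, 13): total = 903.2
  South (12, 13): total = 902.2
  East (19, 2): total = 1356.7
  West (17, 3): total = 1221.8
  Central (8, 14): total = 994.8
Minimum is at South with total 902.2 mi.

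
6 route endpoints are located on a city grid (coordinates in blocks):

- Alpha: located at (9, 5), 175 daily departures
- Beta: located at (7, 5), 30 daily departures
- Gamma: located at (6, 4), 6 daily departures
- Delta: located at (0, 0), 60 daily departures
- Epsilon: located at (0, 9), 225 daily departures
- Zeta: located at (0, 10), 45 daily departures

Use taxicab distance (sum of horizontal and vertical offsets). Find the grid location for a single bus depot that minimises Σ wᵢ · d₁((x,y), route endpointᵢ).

Manhattan distance separates: Σwᵢ(|x−xᵢ|+|y−yᵢ|) = Σwᵢ|x−xᵢ| + Σwᵢ|y−yᵢ|, so x and y are optimised independently as 1-D weighted medians.
Total weight W = 541; half = 270.5.
x-coordinate, sorted with cumulative weight:
  x=0 (Delta, w=60) cum 60
  x=0 (Epsilon, w=225) cum 285  ← median
  x=0 (Zeta, w=45) cum 330
  x=6 (Gamma, w=6) cum 336
  x=7 (Beta, w=30) cum 366
  x=9 (Alpha, w=175) cum 541
⇒ x* = 0
y-coordinate, sorted with cumulative weight:
  y=0 (Delta, w=60) cum 60
  y=4 (Gamma, w=6) cum 66
  y=5 (Alpha, w=175) cum 241
  y=5 (Beta, w=30) cum 271  ← median
  y=9 (Epsilon, w=225) cum 496
  y=10 (Zeta, w=45) cum 541
⇒ y* = 5

(0, 5)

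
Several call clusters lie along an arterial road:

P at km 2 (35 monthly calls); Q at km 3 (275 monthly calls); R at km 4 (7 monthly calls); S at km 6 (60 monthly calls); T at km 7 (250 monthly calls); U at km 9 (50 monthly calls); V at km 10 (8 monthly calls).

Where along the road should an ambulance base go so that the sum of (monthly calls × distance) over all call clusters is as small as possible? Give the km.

x = 6

For a sum of weighted absolute distances on a line, the optimum is the weighted median (not the mean). Total weight W = 685; half-weight = 342.5.
Sort by position and accumulate weight:
  km 2 (P, w=35) → cum 35
  km 3 (Q, w=275) → cum 310
  km 4 (R, w=7) → cum 317
  km 6 (S, w=60) → cum 377  ≥ 342.5 → median here
  km 7 (T, w=250) → cum 627
  km 9 (U, w=50) → cum 677
  km 10 (V, w=8) → cum 685
Optimal location: km 6.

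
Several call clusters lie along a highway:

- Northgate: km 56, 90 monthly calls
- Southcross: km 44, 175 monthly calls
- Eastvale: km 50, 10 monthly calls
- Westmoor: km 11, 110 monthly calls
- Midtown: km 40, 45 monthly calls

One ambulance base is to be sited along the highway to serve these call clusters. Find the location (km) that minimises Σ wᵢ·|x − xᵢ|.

For a sum of weighted absolute distances on a line, the optimum is the weighted median (not the mean). Total weight W = 430; half-weight = 215.
Sort by position and accumulate weight:
  km 11 (Westmoor, w=110) → cum 110
  km 40 (Midtown, w=45) → cum 155
  km 44 (Southcross, w=175) → cum 330  ≥ 215 → median here
  km 50 (Eastvale, w=10) → cum 340
  km 56 (Northgate, w=90) → cum 430
Optimal location: km 44.

x = 44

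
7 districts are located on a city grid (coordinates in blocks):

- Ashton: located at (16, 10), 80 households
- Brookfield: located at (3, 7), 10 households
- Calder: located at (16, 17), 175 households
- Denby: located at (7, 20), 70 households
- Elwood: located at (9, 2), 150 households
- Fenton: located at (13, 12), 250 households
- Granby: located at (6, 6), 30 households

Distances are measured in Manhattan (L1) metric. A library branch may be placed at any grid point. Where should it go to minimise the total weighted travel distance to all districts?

(13, 12)

Manhattan distance separates: Σwᵢ(|x−xᵢ|+|y−yᵢ|) = Σwᵢ|x−xᵢ| + Σwᵢ|y−yᵢ|, so x and y are optimised independently as 1-D weighted medians.
Total weight W = 765; half = 382.5.
x-coordinate, sorted with cumulative weight:
  x=3 (Brookfield, w=10) cum 10
  x=6 (Granby, w=30) cum 40
  x=7 (Denby, w=70) cum 110
  x=9 (Elwood, w=150) cum 260
  x=13 (Fenton, w=250) cum 510  ← median
  x=16 (Ashton, w=80) cum 590
  x=16 (Calder, w=175) cum 765
⇒ x* = 13
y-coordinate, sorted with cumulative weight:
  y=2 (Elwood, w=150) cum 150
  y=6 (Granby, w=30) cum 180
  y=7 (Brookfield, w=10) cum 190
  y=10 (Ashton, w=80) cum 270
  y=12 (Fenton, w=250) cum 520  ← median
  y=17 (Calder, w=175) cum 695
  y=20 (Denby, w=70) cum 765
⇒ y* = 12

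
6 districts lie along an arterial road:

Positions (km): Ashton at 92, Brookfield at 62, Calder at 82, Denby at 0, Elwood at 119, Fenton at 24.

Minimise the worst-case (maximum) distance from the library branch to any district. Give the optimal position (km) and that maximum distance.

location 59.5, max distance 59.5

The 1-center on a line is the midpoint of the two extreme points: leftmost at 0, rightmost at 119.
Optimal location = (0 + 119)/2 = 59.5; maximum distance = (119 − 0)/2 = 59.5.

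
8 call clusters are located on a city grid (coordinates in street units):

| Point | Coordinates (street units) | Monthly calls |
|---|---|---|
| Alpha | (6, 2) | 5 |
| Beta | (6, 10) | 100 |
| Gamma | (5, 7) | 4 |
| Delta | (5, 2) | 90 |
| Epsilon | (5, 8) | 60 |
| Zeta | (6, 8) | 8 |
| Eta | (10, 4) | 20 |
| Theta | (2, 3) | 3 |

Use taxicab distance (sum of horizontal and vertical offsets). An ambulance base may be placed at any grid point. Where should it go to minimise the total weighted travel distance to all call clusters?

(5, 8)

Manhattan distance separates: Σwᵢ(|x−xᵢ|+|y−yᵢ|) = Σwᵢ|x−xᵢ| + Σwᵢ|y−yᵢ|, so x and y are optimised independently as 1-D weighted medians.
Total weight W = 290; half = 145.
x-coordinate, sorted with cumulative weight:
  x=2 (Theta, w=3) cum 3
  x=5 (Gamma, w=4) cum 7
  x=5 (Delta, w=90) cum 97
  x=5 (Epsilon, w=60) cum 157  ← median
  x=6 (Alpha, w=5) cum 162
  x=6 (Beta, w=100) cum 262
  x=6 (Zeta, w=8) cum 270
  x=10 (Eta, w=20) cum 290
⇒ x* = 5
y-coordinate, sorted with cumulative weight:
  y=2 (Alpha, w=5) cum 5
  y=2 (Delta, w=90) cum 95
  y=3 (Theta, w=3) cum 98
  y=4 (Eta, w=20) cum 118
  y=7 (Gamma, w=4) cum 122
  y=8 (Epsilon, w=60) cum 182  ← median
  y=8 (Zeta, w=8) cum 190
  y=10 (Beta, w=100) cum 290
⇒ y* = 8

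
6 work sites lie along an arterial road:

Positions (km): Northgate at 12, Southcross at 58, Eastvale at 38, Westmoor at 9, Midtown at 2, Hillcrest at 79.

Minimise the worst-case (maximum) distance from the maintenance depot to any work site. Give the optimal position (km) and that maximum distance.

location 40.5, max distance 38.5

The 1-center on a line is the midpoint of the two extreme points: leftmost at 2, rightmost at 79.
Optimal location = (2 + 79)/2 = 40.5; maximum distance = (79 − 2)/2 = 38.5.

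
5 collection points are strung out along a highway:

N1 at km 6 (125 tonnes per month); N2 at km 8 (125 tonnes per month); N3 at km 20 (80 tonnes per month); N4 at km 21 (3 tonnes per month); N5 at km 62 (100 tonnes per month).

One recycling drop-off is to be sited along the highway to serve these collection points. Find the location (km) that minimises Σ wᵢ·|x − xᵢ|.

x = 8

For a sum of weighted absolute distances on a line, the optimum is the weighted median (not the mean). Total weight W = 433; half-weight = 216.5.
Sort by position and accumulate weight:
  km 6 (N1, w=125) → cum 125
  km 8 (N2, w=125) → cum 250  ≥ 216.5 → median here
  km 20 (N3, w=80) → cum 330
  km 21 (N4, w=3) → cum 333
  km 62 (N5, w=100) → cum 433
Optimal location: km 8.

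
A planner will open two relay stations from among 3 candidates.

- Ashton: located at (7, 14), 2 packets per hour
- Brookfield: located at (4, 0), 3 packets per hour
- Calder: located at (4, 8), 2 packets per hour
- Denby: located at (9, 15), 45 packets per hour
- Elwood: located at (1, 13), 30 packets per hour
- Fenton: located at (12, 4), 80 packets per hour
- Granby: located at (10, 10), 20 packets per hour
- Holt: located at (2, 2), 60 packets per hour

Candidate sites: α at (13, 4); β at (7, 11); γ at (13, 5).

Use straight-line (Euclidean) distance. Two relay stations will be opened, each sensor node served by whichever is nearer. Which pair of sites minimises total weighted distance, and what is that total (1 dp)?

{α, β}, total 1196.0

Evaluate every pair (each demand assigned to the nearer of the two):
  {α, β}: total = 1196.0
  {β, γ}: total = 1230.5
  {α, γ}: total = 1854.9
Best pair: {α, β} with total 1196.0.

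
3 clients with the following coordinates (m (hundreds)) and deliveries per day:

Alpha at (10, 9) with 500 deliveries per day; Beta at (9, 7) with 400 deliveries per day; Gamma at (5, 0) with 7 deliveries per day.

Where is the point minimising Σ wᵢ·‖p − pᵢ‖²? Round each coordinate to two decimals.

The minimiser of Σwᵢ‖p−pᵢ‖² is the weighted centroid p* = (Σwᵢpᵢ)/(Σwᵢ).
Σwᵢ = 907.
Σwᵢxᵢ = 500·10 + 400·9 + 7·5 = 8635.
Σwᵢyᵢ = 500·9 + 400·7 + 7·0 = 7300.
x* = 8635/907 = 9.52, y* = 7300/907 = 8.05.

(9.52, 8.05)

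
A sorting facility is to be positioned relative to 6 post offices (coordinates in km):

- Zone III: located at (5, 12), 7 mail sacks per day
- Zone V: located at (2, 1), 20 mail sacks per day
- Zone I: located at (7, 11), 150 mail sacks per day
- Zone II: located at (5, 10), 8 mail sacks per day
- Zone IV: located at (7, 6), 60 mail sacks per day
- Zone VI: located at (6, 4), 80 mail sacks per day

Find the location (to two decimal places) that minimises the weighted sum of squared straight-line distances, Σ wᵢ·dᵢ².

(6.35, 7.74)

The minimiser of Σwᵢ‖p−pᵢ‖² is the weighted centroid p* = (Σwᵢpᵢ)/(Σwᵢ).
Σwᵢ = 325.
Σwᵢxᵢ = 7·5 + 20·2 + 150·7 + 8·5 + 60·7 + 80·6 = 2065.
Σwᵢyᵢ = 7·12 + 20·1 + 150·11 + 8·10 + 60·6 + 80·4 = 2514.
x* = 2065/325 = 6.35, y* = 2514/325 = 7.74.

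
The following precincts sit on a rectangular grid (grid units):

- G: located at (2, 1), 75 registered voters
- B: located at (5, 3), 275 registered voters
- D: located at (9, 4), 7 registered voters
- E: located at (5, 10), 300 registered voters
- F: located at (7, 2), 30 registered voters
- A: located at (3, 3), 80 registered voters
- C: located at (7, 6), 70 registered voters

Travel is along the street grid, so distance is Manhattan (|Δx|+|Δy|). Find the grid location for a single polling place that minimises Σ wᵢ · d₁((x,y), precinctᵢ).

Manhattan distance separates: Σwᵢ(|x−xᵢ|+|y−yᵢ|) = Σwᵢ|x−xᵢ| + Σwᵢ|y−yᵢ|, so x and y are optimised independently as 1-D weighted medians.
Total weight W = 837; half = 418.5.
x-coordinate, sorted with cumulative weight:
  x=2 (G, w=75) cum 75
  x=3 (A, w=80) cum 155
  x=5 (B, w=275) cum 430  ← median
  x=5 (E, w=300) cum 730
  x=7 (F, w=30) cum 760
  x=7 (C, w=70) cum 830
  x=9 (D, w=7) cum 837
⇒ x* = 5
y-coordinate, sorted with cumulative weight:
  y=1 (G, w=75) cum 75
  y=2 (F, w=30) cum 105
  y=3 (B, w=275) cum 380
  y=3 (A, w=80) cum 460  ← median
  y=4 (D, w=7) cum 467
  y=6 (C, w=70) cum 537
  y=10 (E, w=300) cum 837
⇒ y* = 3

(5, 3)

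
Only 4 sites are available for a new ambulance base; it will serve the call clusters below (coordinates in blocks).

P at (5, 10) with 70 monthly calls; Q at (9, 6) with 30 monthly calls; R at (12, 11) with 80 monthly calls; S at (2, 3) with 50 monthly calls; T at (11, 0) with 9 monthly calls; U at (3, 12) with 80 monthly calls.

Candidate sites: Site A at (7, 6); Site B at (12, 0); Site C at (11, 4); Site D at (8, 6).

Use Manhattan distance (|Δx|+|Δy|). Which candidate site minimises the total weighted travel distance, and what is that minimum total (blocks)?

Site A, total 2570 blocks

Total weighted distance at each candidate:
  Site A (7, 6): total = 2570
  Site B (12, 0): total = 4679
  Site C (11, 4): total = 3416
  Site D (8, 6): total = 2651
Minimum is at Site A with total 2570 blocks.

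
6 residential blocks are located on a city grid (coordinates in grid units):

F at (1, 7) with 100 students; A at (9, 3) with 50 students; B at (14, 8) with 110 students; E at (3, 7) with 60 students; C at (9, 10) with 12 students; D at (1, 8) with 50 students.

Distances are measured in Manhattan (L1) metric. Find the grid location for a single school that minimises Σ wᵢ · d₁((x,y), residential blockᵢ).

Manhattan distance separates: Σwᵢ(|x−xᵢ|+|y−yᵢ|) = Σwᵢ|x−xᵢ| + Σwᵢ|y−yᵢ|, so x and y are optimised independently as 1-D weighted medians.
Total weight W = 382; half = 191.
x-coordinate, sorted with cumulative weight:
  x=1 (F, w=100) cum 100
  x=1 (D, w=50) cum 150
  x=3 (E, w=60) cum 210  ← median
  x=9 (A, w=50) cum 260
  x=9 (C, w=12) cum 272
  x=14 (B, w=110) cum 382
⇒ x* = 3
y-coordinate, sorted with cumulative weight:
  y=3 (A, w=50) cum 50
  y=7 (F, w=100) cum 150
  y=7 (E, w=60) cum 210  ← median
  y=8 (B, w=110) cum 320
  y=8 (D, w=50) cum 370
  y=10 (C, w=12) cum 382
⇒ y* = 7

(3, 7)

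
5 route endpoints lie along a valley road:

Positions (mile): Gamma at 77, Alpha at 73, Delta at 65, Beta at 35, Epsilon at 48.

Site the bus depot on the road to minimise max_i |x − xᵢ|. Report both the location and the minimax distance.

location 56, max distance 21

The 1-center on a line is the midpoint of the two extreme points: leftmost at 35, rightmost at 77.
Optimal location = (35 + 77)/2 = 56; maximum distance = (77 − 35)/2 = 21.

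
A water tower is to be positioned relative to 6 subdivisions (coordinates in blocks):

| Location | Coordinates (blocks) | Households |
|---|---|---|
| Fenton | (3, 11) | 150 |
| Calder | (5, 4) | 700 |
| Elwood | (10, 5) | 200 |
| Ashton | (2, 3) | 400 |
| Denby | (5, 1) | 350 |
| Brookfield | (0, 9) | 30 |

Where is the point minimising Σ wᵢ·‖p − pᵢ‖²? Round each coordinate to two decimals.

The minimiser of Σwᵢ‖p−pᵢ‖² is the weighted centroid p* = (Σwᵢpᵢ)/(Σwᵢ).
Σwᵢ = 1830.
Σwᵢxᵢ = 150·3 + 700·5 + 200·10 + 400·2 + 350·5 + 30·0 = 8500.
Σwᵢyᵢ = 150·11 + 700·4 + 200·5 + 400·3 + 350·1 + 30·9 = 7270.
x* = 8500/1830 = 4.64, y* = 7270/1830 = 3.97.

(4.64, 3.97)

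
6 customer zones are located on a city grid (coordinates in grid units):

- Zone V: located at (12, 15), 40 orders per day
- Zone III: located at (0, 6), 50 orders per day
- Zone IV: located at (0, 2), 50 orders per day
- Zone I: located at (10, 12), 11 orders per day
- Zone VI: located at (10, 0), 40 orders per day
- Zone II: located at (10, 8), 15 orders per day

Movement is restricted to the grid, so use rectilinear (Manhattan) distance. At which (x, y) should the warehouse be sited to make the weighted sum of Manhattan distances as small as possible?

(10, 6)

Manhattan distance separates: Σwᵢ(|x−xᵢ|+|y−yᵢ|) = Σwᵢ|x−xᵢ| + Σwᵢ|y−yᵢ|, so x and y are optimised independently as 1-D weighted medians.
Total weight W = 206; half = 103.
x-coordinate, sorted with cumulative weight:
  x=0 (Zone III, w=50) cum 50
  x=0 (Zone IV, w=50) cum 100
  x=10 (Zone I, w=11) cum 111  ← median
  x=10 (Zone VI, w=40) cum 151
  x=10 (Zone II, w=15) cum 166
  x=12 (Zone V, w=40) cum 206
⇒ x* = 10
y-coordinate, sorted with cumulative weight:
  y=0 (Zone VI, w=40) cum 40
  y=2 (Zone IV, w=50) cum 90
  y=6 (Zone III, w=50) cum 140  ← median
  y=8 (Zone II, w=15) cum 155
  y=12 (Zone I, w=11) cum 166
  y=15 (Zone V, w=40) cum 206
⇒ y* = 6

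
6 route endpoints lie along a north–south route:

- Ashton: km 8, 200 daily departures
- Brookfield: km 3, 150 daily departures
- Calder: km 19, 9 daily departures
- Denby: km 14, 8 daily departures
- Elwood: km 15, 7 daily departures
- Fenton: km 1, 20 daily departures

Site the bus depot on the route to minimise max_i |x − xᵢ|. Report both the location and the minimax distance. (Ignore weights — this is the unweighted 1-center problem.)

location 10, max distance 9

The 1-center on a line is the midpoint of the two extreme points: leftmost at 1, rightmost at 19.
Optimal location = (1 + 19)/2 = 10; maximum distance = (19 − 1)/2 = 9.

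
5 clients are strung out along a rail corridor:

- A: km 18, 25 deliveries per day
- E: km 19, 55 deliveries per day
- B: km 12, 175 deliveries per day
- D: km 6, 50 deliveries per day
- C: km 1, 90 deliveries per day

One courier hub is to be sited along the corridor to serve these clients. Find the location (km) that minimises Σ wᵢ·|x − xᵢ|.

For a sum of weighted absolute distances on a line, the optimum is the weighted median (not the mean). Total weight W = 395; half-weight = 197.5.
Sort by position and accumulate weight:
  km 1 (C, w=90) → cum 90
  km 6 (D, w=50) → cum 140
  km 12 (B, w=175) → cum 315  ≥ 197.5 → median here
  km 18 (A, w=25) → cum 340
  km 19 (E, w=55) → cum 395
Optimal location: km 12.

x = 12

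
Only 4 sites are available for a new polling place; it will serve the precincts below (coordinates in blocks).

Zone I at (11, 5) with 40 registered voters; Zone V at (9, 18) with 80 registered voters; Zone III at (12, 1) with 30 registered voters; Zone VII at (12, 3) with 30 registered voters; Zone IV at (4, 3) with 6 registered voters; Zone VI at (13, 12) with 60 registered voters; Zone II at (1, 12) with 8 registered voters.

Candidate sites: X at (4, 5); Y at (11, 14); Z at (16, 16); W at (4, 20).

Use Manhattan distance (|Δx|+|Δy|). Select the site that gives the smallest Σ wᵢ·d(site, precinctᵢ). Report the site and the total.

Y, total 2064 blocks

Total weighted distance at each candidate:
  X (4, 5): total = 3432
  Y (11, 14): total = 2064
  Z (16, 16): total = 3162
  W (4, 20): total = 4210
Minimum is at Y with total 2064 blocks.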